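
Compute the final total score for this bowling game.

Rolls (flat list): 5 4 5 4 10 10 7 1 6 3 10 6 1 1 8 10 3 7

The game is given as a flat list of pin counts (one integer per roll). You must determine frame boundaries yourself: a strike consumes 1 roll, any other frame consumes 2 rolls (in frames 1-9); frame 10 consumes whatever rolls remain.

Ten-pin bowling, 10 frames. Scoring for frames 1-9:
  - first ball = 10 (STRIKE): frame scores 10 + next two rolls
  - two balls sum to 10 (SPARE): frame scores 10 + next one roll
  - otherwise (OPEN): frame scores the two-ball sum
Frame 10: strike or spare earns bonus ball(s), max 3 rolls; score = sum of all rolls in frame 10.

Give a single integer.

Answer: 133

Derivation:
Frame 1: OPEN (5+4=9). Cumulative: 9
Frame 2: OPEN (5+4=9). Cumulative: 18
Frame 3: STRIKE. 10 + next two rolls (10+7) = 27. Cumulative: 45
Frame 4: STRIKE. 10 + next two rolls (7+1) = 18. Cumulative: 63
Frame 5: OPEN (7+1=8). Cumulative: 71
Frame 6: OPEN (6+3=9). Cumulative: 80
Frame 7: STRIKE. 10 + next two rolls (6+1) = 17. Cumulative: 97
Frame 8: OPEN (6+1=7). Cumulative: 104
Frame 9: OPEN (1+8=9). Cumulative: 113
Frame 10: STRIKE. Sum of all frame-10 rolls (10+3+7) = 20. Cumulative: 133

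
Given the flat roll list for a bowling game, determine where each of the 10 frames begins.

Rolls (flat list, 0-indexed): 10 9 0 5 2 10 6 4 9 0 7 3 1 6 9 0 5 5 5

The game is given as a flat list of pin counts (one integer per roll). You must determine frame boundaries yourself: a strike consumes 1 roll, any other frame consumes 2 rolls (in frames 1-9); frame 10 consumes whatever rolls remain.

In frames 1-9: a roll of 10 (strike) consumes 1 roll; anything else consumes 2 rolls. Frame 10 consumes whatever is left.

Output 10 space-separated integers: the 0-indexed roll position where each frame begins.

Answer: 0 1 3 5 6 8 10 12 14 16

Derivation:
Frame 1 starts at roll index 0: roll=10 (strike), consumes 1 roll
Frame 2 starts at roll index 1: rolls=9,0 (sum=9), consumes 2 rolls
Frame 3 starts at roll index 3: rolls=5,2 (sum=7), consumes 2 rolls
Frame 4 starts at roll index 5: roll=10 (strike), consumes 1 roll
Frame 5 starts at roll index 6: rolls=6,4 (sum=10), consumes 2 rolls
Frame 6 starts at roll index 8: rolls=9,0 (sum=9), consumes 2 rolls
Frame 7 starts at roll index 10: rolls=7,3 (sum=10), consumes 2 rolls
Frame 8 starts at roll index 12: rolls=1,6 (sum=7), consumes 2 rolls
Frame 9 starts at roll index 14: rolls=9,0 (sum=9), consumes 2 rolls
Frame 10 starts at roll index 16: 3 remaining rolls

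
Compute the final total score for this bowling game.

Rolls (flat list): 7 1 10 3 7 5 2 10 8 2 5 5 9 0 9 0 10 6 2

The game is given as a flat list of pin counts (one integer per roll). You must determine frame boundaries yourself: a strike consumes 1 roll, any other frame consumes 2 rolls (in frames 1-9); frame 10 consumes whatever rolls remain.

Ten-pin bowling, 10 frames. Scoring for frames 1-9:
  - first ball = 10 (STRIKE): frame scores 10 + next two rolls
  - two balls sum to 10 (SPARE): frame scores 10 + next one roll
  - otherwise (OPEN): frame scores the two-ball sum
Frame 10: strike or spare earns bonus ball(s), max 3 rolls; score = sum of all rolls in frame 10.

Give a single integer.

Answer: 140

Derivation:
Frame 1: OPEN (7+1=8). Cumulative: 8
Frame 2: STRIKE. 10 + next two rolls (3+7) = 20. Cumulative: 28
Frame 3: SPARE (3+7=10). 10 + next roll (5) = 15. Cumulative: 43
Frame 4: OPEN (5+2=7). Cumulative: 50
Frame 5: STRIKE. 10 + next two rolls (8+2) = 20. Cumulative: 70
Frame 6: SPARE (8+2=10). 10 + next roll (5) = 15. Cumulative: 85
Frame 7: SPARE (5+5=10). 10 + next roll (9) = 19. Cumulative: 104
Frame 8: OPEN (9+0=9). Cumulative: 113
Frame 9: OPEN (9+0=9). Cumulative: 122
Frame 10: STRIKE. Sum of all frame-10 rolls (10+6+2) = 18. Cumulative: 140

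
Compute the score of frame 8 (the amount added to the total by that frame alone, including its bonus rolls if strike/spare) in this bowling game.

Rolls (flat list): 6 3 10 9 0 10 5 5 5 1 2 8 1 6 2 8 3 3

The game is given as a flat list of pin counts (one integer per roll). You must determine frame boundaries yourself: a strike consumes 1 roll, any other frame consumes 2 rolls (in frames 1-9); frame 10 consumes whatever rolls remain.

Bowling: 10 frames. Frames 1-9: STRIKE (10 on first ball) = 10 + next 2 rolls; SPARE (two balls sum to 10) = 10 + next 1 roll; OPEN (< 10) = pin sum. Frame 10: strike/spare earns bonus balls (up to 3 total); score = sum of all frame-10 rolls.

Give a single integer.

Frame 1: OPEN (6+3=9). Cumulative: 9
Frame 2: STRIKE. 10 + next two rolls (9+0) = 19. Cumulative: 28
Frame 3: OPEN (9+0=9). Cumulative: 37
Frame 4: STRIKE. 10 + next two rolls (5+5) = 20. Cumulative: 57
Frame 5: SPARE (5+5=10). 10 + next roll (5) = 15. Cumulative: 72
Frame 6: OPEN (5+1=6). Cumulative: 78
Frame 7: SPARE (2+8=10). 10 + next roll (1) = 11. Cumulative: 89
Frame 8: OPEN (1+6=7). Cumulative: 96
Frame 9: SPARE (2+8=10). 10 + next roll (3) = 13. Cumulative: 109
Frame 10: OPEN. Sum of all frame-10 rolls (3+3) = 6. Cumulative: 115

Answer: 7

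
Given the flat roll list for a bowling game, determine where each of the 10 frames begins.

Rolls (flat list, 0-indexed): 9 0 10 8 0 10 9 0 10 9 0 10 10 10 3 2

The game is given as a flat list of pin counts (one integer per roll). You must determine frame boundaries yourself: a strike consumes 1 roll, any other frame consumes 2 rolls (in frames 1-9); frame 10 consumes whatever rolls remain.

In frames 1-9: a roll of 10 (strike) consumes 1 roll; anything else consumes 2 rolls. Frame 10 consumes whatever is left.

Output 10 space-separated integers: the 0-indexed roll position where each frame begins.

Frame 1 starts at roll index 0: rolls=9,0 (sum=9), consumes 2 rolls
Frame 2 starts at roll index 2: roll=10 (strike), consumes 1 roll
Frame 3 starts at roll index 3: rolls=8,0 (sum=8), consumes 2 rolls
Frame 4 starts at roll index 5: roll=10 (strike), consumes 1 roll
Frame 5 starts at roll index 6: rolls=9,0 (sum=9), consumes 2 rolls
Frame 6 starts at roll index 8: roll=10 (strike), consumes 1 roll
Frame 7 starts at roll index 9: rolls=9,0 (sum=9), consumes 2 rolls
Frame 8 starts at roll index 11: roll=10 (strike), consumes 1 roll
Frame 9 starts at roll index 12: roll=10 (strike), consumes 1 roll
Frame 10 starts at roll index 13: 3 remaining rolls

Answer: 0 2 3 5 6 8 9 11 12 13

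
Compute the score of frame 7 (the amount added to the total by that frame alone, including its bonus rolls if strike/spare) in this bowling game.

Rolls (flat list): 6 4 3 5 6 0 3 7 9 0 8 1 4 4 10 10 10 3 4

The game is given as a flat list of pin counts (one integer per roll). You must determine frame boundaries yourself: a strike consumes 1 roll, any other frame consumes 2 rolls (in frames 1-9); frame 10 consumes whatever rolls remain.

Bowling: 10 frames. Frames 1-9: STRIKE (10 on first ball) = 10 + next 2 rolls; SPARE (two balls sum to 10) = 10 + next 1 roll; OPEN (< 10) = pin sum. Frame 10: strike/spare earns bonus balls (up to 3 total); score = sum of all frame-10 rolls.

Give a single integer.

Frame 1: SPARE (6+4=10). 10 + next roll (3) = 13. Cumulative: 13
Frame 2: OPEN (3+5=8). Cumulative: 21
Frame 3: OPEN (6+0=6). Cumulative: 27
Frame 4: SPARE (3+7=10). 10 + next roll (9) = 19. Cumulative: 46
Frame 5: OPEN (9+0=9). Cumulative: 55
Frame 6: OPEN (8+1=9). Cumulative: 64
Frame 7: OPEN (4+4=8). Cumulative: 72
Frame 8: STRIKE. 10 + next two rolls (10+10) = 30. Cumulative: 102
Frame 9: STRIKE. 10 + next two rolls (10+3) = 23. Cumulative: 125

Answer: 8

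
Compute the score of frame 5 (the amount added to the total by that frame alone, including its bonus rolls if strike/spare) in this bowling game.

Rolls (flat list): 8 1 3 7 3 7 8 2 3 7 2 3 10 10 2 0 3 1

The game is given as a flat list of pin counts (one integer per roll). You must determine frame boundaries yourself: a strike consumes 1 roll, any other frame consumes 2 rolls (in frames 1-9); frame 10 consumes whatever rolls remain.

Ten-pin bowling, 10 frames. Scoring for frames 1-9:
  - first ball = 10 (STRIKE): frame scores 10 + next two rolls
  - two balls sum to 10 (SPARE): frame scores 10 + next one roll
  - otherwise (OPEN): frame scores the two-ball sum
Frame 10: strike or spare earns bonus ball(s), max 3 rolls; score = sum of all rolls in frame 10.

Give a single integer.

Frame 1: OPEN (8+1=9). Cumulative: 9
Frame 2: SPARE (3+7=10). 10 + next roll (3) = 13. Cumulative: 22
Frame 3: SPARE (3+7=10). 10 + next roll (8) = 18. Cumulative: 40
Frame 4: SPARE (8+2=10). 10 + next roll (3) = 13. Cumulative: 53
Frame 5: SPARE (3+7=10). 10 + next roll (2) = 12. Cumulative: 65
Frame 6: OPEN (2+3=5). Cumulative: 70
Frame 7: STRIKE. 10 + next two rolls (10+2) = 22. Cumulative: 92

Answer: 12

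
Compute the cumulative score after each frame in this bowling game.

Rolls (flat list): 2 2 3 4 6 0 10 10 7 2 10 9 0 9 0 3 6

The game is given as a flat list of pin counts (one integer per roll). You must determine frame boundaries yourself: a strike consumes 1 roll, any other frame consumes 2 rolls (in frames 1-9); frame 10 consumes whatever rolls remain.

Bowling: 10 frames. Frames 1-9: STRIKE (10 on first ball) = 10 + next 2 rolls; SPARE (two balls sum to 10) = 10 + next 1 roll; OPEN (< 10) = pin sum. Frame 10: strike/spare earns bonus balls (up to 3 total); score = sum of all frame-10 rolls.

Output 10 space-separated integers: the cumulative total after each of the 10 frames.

Answer: 4 11 17 44 63 72 91 100 109 118

Derivation:
Frame 1: OPEN (2+2=4). Cumulative: 4
Frame 2: OPEN (3+4=7). Cumulative: 11
Frame 3: OPEN (6+0=6). Cumulative: 17
Frame 4: STRIKE. 10 + next two rolls (10+7) = 27. Cumulative: 44
Frame 5: STRIKE. 10 + next two rolls (7+2) = 19. Cumulative: 63
Frame 6: OPEN (7+2=9). Cumulative: 72
Frame 7: STRIKE. 10 + next two rolls (9+0) = 19. Cumulative: 91
Frame 8: OPEN (9+0=9). Cumulative: 100
Frame 9: OPEN (9+0=9). Cumulative: 109
Frame 10: OPEN. Sum of all frame-10 rolls (3+6) = 9. Cumulative: 118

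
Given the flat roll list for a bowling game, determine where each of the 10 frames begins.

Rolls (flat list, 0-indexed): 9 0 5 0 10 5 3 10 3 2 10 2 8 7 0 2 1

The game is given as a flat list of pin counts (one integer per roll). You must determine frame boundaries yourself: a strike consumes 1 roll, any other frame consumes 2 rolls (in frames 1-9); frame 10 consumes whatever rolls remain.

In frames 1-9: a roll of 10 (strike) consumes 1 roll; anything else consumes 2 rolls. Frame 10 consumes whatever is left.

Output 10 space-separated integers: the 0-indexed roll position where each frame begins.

Frame 1 starts at roll index 0: rolls=9,0 (sum=9), consumes 2 rolls
Frame 2 starts at roll index 2: rolls=5,0 (sum=5), consumes 2 rolls
Frame 3 starts at roll index 4: roll=10 (strike), consumes 1 roll
Frame 4 starts at roll index 5: rolls=5,3 (sum=8), consumes 2 rolls
Frame 5 starts at roll index 7: roll=10 (strike), consumes 1 roll
Frame 6 starts at roll index 8: rolls=3,2 (sum=5), consumes 2 rolls
Frame 7 starts at roll index 10: roll=10 (strike), consumes 1 roll
Frame 8 starts at roll index 11: rolls=2,8 (sum=10), consumes 2 rolls
Frame 9 starts at roll index 13: rolls=7,0 (sum=7), consumes 2 rolls
Frame 10 starts at roll index 15: 2 remaining rolls

Answer: 0 2 4 5 7 8 10 11 13 15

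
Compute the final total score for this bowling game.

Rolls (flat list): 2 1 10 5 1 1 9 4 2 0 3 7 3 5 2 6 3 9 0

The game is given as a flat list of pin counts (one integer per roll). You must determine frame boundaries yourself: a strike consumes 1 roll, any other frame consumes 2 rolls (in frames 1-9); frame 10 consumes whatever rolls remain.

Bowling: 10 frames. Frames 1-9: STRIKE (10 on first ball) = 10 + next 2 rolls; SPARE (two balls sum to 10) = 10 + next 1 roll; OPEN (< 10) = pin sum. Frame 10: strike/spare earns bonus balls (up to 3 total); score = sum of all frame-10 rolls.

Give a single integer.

Answer: 88

Derivation:
Frame 1: OPEN (2+1=3). Cumulative: 3
Frame 2: STRIKE. 10 + next two rolls (5+1) = 16. Cumulative: 19
Frame 3: OPEN (5+1=6). Cumulative: 25
Frame 4: SPARE (1+9=10). 10 + next roll (4) = 14. Cumulative: 39
Frame 5: OPEN (4+2=6). Cumulative: 45
Frame 6: OPEN (0+3=3). Cumulative: 48
Frame 7: SPARE (7+3=10). 10 + next roll (5) = 15. Cumulative: 63
Frame 8: OPEN (5+2=7). Cumulative: 70
Frame 9: OPEN (6+3=9). Cumulative: 79
Frame 10: OPEN. Sum of all frame-10 rolls (9+0) = 9. Cumulative: 88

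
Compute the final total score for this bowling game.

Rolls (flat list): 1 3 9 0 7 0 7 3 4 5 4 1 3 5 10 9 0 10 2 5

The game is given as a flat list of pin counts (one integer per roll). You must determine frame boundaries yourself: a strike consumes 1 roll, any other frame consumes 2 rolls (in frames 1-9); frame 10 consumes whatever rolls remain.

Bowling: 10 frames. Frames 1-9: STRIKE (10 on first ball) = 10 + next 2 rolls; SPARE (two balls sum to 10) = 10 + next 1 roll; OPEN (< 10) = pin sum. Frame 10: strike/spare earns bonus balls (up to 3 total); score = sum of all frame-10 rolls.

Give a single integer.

Frame 1: OPEN (1+3=4). Cumulative: 4
Frame 2: OPEN (9+0=9). Cumulative: 13
Frame 3: OPEN (7+0=7). Cumulative: 20
Frame 4: SPARE (7+3=10). 10 + next roll (4) = 14. Cumulative: 34
Frame 5: OPEN (4+5=9). Cumulative: 43
Frame 6: OPEN (4+1=5). Cumulative: 48
Frame 7: OPEN (3+5=8). Cumulative: 56
Frame 8: STRIKE. 10 + next two rolls (9+0) = 19. Cumulative: 75
Frame 9: OPEN (9+0=9). Cumulative: 84
Frame 10: STRIKE. Sum of all frame-10 rolls (10+2+5) = 17. Cumulative: 101

Answer: 101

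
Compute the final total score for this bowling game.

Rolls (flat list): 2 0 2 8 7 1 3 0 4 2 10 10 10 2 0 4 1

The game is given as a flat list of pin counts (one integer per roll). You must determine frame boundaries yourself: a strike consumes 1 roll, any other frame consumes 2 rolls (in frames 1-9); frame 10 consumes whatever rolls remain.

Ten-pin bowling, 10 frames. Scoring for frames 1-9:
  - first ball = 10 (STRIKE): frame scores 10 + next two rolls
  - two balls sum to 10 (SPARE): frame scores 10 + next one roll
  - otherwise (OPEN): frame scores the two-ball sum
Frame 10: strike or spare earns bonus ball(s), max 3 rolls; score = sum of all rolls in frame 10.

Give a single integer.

Frame 1: OPEN (2+0=2). Cumulative: 2
Frame 2: SPARE (2+8=10). 10 + next roll (7) = 17. Cumulative: 19
Frame 3: OPEN (7+1=8). Cumulative: 27
Frame 4: OPEN (3+0=3). Cumulative: 30
Frame 5: OPEN (4+2=6). Cumulative: 36
Frame 6: STRIKE. 10 + next two rolls (10+10) = 30. Cumulative: 66
Frame 7: STRIKE. 10 + next two rolls (10+2) = 22. Cumulative: 88
Frame 8: STRIKE. 10 + next two rolls (2+0) = 12. Cumulative: 100
Frame 9: OPEN (2+0=2). Cumulative: 102
Frame 10: OPEN. Sum of all frame-10 rolls (4+1) = 5. Cumulative: 107

Answer: 107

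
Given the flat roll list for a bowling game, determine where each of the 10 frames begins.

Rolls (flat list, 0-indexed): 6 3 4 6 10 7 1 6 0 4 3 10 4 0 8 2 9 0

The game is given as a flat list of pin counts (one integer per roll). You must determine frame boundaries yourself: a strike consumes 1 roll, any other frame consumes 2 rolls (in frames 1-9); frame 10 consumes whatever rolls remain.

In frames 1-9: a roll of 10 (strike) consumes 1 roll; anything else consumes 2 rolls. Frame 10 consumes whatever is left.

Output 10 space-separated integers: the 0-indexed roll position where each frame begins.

Answer: 0 2 4 5 7 9 11 12 14 16

Derivation:
Frame 1 starts at roll index 0: rolls=6,3 (sum=9), consumes 2 rolls
Frame 2 starts at roll index 2: rolls=4,6 (sum=10), consumes 2 rolls
Frame 3 starts at roll index 4: roll=10 (strike), consumes 1 roll
Frame 4 starts at roll index 5: rolls=7,1 (sum=8), consumes 2 rolls
Frame 5 starts at roll index 7: rolls=6,0 (sum=6), consumes 2 rolls
Frame 6 starts at roll index 9: rolls=4,3 (sum=7), consumes 2 rolls
Frame 7 starts at roll index 11: roll=10 (strike), consumes 1 roll
Frame 8 starts at roll index 12: rolls=4,0 (sum=4), consumes 2 rolls
Frame 9 starts at roll index 14: rolls=8,2 (sum=10), consumes 2 rolls
Frame 10 starts at roll index 16: 2 remaining rolls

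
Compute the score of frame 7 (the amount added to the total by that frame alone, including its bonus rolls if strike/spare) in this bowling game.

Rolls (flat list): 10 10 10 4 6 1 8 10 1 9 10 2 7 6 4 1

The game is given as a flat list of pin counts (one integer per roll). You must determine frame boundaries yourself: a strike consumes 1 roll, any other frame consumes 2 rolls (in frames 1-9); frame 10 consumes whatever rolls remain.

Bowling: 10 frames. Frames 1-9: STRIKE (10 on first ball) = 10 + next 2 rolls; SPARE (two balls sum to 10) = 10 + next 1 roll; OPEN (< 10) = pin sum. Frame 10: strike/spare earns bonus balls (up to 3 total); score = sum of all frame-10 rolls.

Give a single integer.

Answer: 20

Derivation:
Frame 1: STRIKE. 10 + next two rolls (10+10) = 30. Cumulative: 30
Frame 2: STRIKE. 10 + next two rolls (10+4) = 24. Cumulative: 54
Frame 3: STRIKE. 10 + next two rolls (4+6) = 20. Cumulative: 74
Frame 4: SPARE (4+6=10). 10 + next roll (1) = 11. Cumulative: 85
Frame 5: OPEN (1+8=9). Cumulative: 94
Frame 6: STRIKE. 10 + next two rolls (1+9) = 20. Cumulative: 114
Frame 7: SPARE (1+9=10). 10 + next roll (10) = 20. Cumulative: 134
Frame 8: STRIKE. 10 + next two rolls (2+7) = 19. Cumulative: 153
Frame 9: OPEN (2+7=9). Cumulative: 162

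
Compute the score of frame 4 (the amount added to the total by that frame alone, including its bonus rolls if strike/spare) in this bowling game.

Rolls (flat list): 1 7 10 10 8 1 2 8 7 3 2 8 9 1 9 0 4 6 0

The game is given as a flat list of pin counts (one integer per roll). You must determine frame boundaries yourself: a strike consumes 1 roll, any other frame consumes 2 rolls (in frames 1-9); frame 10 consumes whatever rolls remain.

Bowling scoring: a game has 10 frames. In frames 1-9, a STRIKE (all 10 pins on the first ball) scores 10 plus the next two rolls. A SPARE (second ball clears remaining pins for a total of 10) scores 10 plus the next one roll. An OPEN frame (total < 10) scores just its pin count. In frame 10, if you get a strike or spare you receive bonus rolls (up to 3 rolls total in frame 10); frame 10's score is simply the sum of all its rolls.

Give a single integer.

Frame 1: OPEN (1+7=8). Cumulative: 8
Frame 2: STRIKE. 10 + next two rolls (10+8) = 28. Cumulative: 36
Frame 3: STRIKE. 10 + next two rolls (8+1) = 19. Cumulative: 55
Frame 4: OPEN (8+1=9). Cumulative: 64
Frame 5: SPARE (2+8=10). 10 + next roll (7) = 17. Cumulative: 81
Frame 6: SPARE (7+3=10). 10 + next roll (2) = 12. Cumulative: 93

Answer: 9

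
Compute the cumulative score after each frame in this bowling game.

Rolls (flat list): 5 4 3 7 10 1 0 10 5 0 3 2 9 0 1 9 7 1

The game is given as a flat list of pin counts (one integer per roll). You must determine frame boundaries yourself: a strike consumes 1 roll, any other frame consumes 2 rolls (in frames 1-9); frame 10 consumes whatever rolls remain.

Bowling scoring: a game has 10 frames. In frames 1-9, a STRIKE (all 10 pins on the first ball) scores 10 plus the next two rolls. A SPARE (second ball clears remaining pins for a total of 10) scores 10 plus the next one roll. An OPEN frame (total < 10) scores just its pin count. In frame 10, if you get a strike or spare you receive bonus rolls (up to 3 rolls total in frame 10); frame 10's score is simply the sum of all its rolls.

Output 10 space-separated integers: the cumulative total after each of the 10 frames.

Answer: 9 29 40 41 56 61 66 75 92 100

Derivation:
Frame 1: OPEN (5+4=9). Cumulative: 9
Frame 2: SPARE (3+7=10). 10 + next roll (10) = 20. Cumulative: 29
Frame 3: STRIKE. 10 + next two rolls (1+0) = 11. Cumulative: 40
Frame 4: OPEN (1+0=1). Cumulative: 41
Frame 5: STRIKE. 10 + next two rolls (5+0) = 15. Cumulative: 56
Frame 6: OPEN (5+0=5). Cumulative: 61
Frame 7: OPEN (3+2=5). Cumulative: 66
Frame 8: OPEN (9+0=9). Cumulative: 75
Frame 9: SPARE (1+9=10). 10 + next roll (7) = 17. Cumulative: 92
Frame 10: OPEN. Sum of all frame-10 rolls (7+1) = 8. Cumulative: 100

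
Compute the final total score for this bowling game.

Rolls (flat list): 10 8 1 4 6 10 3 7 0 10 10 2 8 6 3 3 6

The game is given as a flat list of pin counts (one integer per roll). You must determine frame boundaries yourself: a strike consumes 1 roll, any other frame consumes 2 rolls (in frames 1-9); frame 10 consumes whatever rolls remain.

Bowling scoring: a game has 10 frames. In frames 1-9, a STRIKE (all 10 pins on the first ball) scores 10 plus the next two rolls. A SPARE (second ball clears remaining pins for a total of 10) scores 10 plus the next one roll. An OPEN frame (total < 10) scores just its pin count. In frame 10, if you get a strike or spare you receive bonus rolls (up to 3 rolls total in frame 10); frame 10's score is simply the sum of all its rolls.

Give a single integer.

Answer: 152

Derivation:
Frame 1: STRIKE. 10 + next two rolls (8+1) = 19. Cumulative: 19
Frame 2: OPEN (8+1=9). Cumulative: 28
Frame 3: SPARE (4+6=10). 10 + next roll (10) = 20. Cumulative: 48
Frame 4: STRIKE. 10 + next two rolls (3+7) = 20. Cumulative: 68
Frame 5: SPARE (3+7=10). 10 + next roll (0) = 10. Cumulative: 78
Frame 6: SPARE (0+10=10). 10 + next roll (10) = 20. Cumulative: 98
Frame 7: STRIKE. 10 + next two rolls (2+8) = 20. Cumulative: 118
Frame 8: SPARE (2+8=10). 10 + next roll (6) = 16. Cumulative: 134
Frame 9: OPEN (6+3=9). Cumulative: 143
Frame 10: OPEN. Sum of all frame-10 rolls (3+6) = 9. Cumulative: 152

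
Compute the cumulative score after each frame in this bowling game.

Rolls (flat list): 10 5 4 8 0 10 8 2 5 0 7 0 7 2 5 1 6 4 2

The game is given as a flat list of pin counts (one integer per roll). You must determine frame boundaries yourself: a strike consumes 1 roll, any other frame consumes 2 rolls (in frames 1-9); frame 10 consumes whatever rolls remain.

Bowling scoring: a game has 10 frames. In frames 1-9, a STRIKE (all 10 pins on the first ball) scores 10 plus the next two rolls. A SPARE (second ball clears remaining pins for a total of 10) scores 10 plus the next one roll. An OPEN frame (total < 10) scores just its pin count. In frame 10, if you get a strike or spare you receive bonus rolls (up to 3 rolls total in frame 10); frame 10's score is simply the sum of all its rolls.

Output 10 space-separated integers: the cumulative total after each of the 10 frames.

Frame 1: STRIKE. 10 + next two rolls (5+4) = 19. Cumulative: 19
Frame 2: OPEN (5+4=9). Cumulative: 28
Frame 3: OPEN (8+0=8). Cumulative: 36
Frame 4: STRIKE. 10 + next two rolls (8+2) = 20. Cumulative: 56
Frame 5: SPARE (8+2=10). 10 + next roll (5) = 15. Cumulative: 71
Frame 6: OPEN (5+0=5). Cumulative: 76
Frame 7: OPEN (7+0=7). Cumulative: 83
Frame 8: OPEN (7+2=9). Cumulative: 92
Frame 9: OPEN (5+1=6). Cumulative: 98
Frame 10: SPARE. Sum of all frame-10 rolls (6+4+2) = 12. Cumulative: 110

Answer: 19 28 36 56 71 76 83 92 98 110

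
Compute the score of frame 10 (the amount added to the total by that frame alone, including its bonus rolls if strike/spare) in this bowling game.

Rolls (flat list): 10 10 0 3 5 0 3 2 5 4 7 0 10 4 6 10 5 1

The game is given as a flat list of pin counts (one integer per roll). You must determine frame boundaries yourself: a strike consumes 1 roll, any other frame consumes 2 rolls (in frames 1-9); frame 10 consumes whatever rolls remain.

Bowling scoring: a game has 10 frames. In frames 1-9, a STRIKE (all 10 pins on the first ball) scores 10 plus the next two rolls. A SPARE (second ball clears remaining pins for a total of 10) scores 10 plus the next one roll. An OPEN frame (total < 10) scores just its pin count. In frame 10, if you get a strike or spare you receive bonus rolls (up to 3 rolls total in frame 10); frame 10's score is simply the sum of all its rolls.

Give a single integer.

Frame 1: STRIKE. 10 + next two rolls (10+0) = 20. Cumulative: 20
Frame 2: STRIKE. 10 + next two rolls (0+3) = 13. Cumulative: 33
Frame 3: OPEN (0+3=3). Cumulative: 36
Frame 4: OPEN (5+0=5). Cumulative: 41
Frame 5: OPEN (3+2=5). Cumulative: 46
Frame 6: OPEN (5+4=9). Cumulative: 55
Frame 7: OPEN (7+0=7). Cumulative: 62
Frame 8: STRIKE. 10 + next two rolls (4+6) = 20. Cumulative: 82
Frame 9: SPARE (4+6=10). 10 + next roll (10) = 20. Cumulative: 102
Frame 10: STRIKE. Sum of all frame-10 rolls (10+5+1) = 16. Cumulative: 118

Answer: 16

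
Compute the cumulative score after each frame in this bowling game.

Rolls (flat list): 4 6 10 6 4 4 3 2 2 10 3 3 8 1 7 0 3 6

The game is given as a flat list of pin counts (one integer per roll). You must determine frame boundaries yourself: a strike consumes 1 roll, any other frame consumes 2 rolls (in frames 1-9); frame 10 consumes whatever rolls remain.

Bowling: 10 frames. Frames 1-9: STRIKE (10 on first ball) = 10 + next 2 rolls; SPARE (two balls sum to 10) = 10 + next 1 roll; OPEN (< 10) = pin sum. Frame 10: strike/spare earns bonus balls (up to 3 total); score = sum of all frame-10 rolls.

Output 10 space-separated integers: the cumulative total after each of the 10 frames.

Frame 1: SPARE (4+6=10). 10 + next roll (10) = 20. Cumulative: 20
Frame 2: STRIKE. 10 + next two rolls (6+4) = 20. Cumulative: 40
Frame 3: SPARE (6+4=10). 10 + next roll (4) = 14. Cumulative: 54
Frame 4: OPEN (4+3=7). Cumulative: 61
Frame 5: OPEN (2+2=4). Cumulative: 65
Frame 6: STRIKE. 10 + next two rolls (3+3) = 16. Cumulative: 81
Frame 7: OPEN (3+3=6). Cumulative: 87
Frame 8: OPEN (8+1=9). Cumulative: 96
Frame 9: OPEN (7+0=7). Cumulative: 103
Frame 10: OPEN. Sum of all frame-10 rolls (3+6) = 9. Cumulative: 112

Answer: 20 40 54 61 65 81 87 96 103 112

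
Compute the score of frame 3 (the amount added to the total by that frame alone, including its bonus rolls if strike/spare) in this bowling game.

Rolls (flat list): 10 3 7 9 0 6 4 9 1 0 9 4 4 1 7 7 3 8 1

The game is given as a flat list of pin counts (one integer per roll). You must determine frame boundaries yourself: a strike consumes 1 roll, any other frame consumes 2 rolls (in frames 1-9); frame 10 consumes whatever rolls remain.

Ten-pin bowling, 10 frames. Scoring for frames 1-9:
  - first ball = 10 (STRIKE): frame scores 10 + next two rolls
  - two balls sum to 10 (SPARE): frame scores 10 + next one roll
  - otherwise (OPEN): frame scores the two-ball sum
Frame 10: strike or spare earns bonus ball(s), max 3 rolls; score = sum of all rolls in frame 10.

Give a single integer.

Answer: 9

Derivation:
Frame 1: STRIKE. 10 + next two rolls (3+7) = 20. Cumulative: 20
Frame 2: SPARE (3+7=10). 10 + next roll (9) = 19. Cumulative: 39
Frame 3: OPEN (9+0=9). Cumulative: 48
Frame 4: SPARE (6+4=10). 10 + next roll (9) = 19. Cumulative: 67
Frame 5: SPARE (9+1=10). 10 + next roll (0) = 10. Cumulative: 77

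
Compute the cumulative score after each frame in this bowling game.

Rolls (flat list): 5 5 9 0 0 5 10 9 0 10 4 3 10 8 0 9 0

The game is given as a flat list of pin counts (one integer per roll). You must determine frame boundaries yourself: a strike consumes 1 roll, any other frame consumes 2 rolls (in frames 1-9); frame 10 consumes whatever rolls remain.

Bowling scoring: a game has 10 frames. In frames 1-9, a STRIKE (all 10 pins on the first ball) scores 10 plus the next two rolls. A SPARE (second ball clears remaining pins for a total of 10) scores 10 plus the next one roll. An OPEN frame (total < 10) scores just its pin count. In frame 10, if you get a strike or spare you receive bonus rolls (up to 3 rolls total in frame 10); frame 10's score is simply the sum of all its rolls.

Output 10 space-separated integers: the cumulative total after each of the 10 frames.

Answer: 19 28 33 52 61 78 85 103 111 120

Derivation:
Frame 1: SPARE (5+5=10). 10 + next roll (9) = 19. Cumulative: 19
Frame 2: OPEN (9+0=9). Cumulative: 28
Frame 3: OPEN (0+5=5). Cumulative: 33
Frame 4: STRIKE. 10 + next two rolls (9+0) = 19. Cumulative: 52
Frame 5: OPEN (9+0=9). Cumulative: 61
Frame 6: STRIKE. 10 + next two rolls (4+3) = 17. Cumulative: 78
Frame 7: OPEN (4+3=7). Cumulative: 85
Frame 8: STRIKE. 10 + next two rolls (8+0) = 18. Cumulative: 103
Frame 9: OPEN (8+0=8). Cumulative: 111
Frame 10: OPEN. Sum of all frame-10 rolls (9+0) = 9. Cumulative: 120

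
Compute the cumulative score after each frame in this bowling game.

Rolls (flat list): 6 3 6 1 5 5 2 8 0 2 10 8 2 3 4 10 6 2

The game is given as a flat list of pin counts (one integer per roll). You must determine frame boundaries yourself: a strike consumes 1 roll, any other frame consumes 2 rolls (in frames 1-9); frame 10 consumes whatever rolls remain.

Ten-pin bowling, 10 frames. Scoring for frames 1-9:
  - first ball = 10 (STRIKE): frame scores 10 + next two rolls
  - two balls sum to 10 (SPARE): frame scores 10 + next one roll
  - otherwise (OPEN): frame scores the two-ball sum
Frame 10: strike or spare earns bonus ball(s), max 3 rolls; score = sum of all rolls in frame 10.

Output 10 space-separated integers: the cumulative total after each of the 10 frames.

Frame 1: OPEN (6+3=9). Cumulative: 9
Frame 2: OPEN (6+1=7). Cumulative: 16
Frame 3: SPARE (5+5=10). 10 + next roll (2) = 12. Cumulative: 28
Frame 4: SPARE (2+8=10). 10 + next roll (0) = 10. Cumulative: 38
Frame 5: OPEN (0+2=2). Cumulative: 40
Frame 6: STRIKE. 10 + next two rolls (8+2) = 20. Cumulative: 60
Frame 7: SPARE (8+2=10). 10 + next roll (3) = 13. Cumulative: 73
Frame 8: OPEN (3+4=7). Cumulative: 80
Frame 9: STRIKE. 10 + next two rolls (6+2) = 18. Cumulative: 98
Frame 10: OPEN. Sum of all frame-10 rolls (6+2) = 8. Cumulative: 106

Answer: 9 16 28 38 40 60 73 80 98 106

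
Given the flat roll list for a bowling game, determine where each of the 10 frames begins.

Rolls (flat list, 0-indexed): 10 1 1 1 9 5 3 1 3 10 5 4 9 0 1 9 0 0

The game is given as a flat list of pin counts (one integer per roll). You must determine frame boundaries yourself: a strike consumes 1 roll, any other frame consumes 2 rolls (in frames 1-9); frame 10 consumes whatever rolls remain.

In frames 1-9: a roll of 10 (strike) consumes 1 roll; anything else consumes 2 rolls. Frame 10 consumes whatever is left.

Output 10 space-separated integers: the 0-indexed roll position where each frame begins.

Answer: 0 1 3 5 7 9 10 12 14 16

Derivation:
Frame 1 starts at roll index 0: roll=10 (strike), consumes 1 roll
Frame 2 starts at roll index 1: rolls=1,1 (sum=2), consumes 2 rolls
Frame 3 starts at roll index 3: rolls=1,9 (sum=10), consumes 2 rolls
Frame 4 starts at roll index 5: rolls=5,3 (sum=8), consumes 2 rolls
Frame 5 starts at roll index 7: rolls=1,3 (sum=4), consumes 2 rolls
Frame 6 starts at roll index 9: roll=10 (strike), consumes 1 roll
Frame 7 starts at roll index 10: rolls=5,4 (sum=9), consumes 2 rolls
Frame 8 starts at roll index 12: rolls=9,0 (sum=9), consumes 2 rolls
Frame 9 starts at roll index 14: rolls=1,9 (sum=10), consumes 2 rolls
Frame 10 starts at roll index 16: 2 remaining rolls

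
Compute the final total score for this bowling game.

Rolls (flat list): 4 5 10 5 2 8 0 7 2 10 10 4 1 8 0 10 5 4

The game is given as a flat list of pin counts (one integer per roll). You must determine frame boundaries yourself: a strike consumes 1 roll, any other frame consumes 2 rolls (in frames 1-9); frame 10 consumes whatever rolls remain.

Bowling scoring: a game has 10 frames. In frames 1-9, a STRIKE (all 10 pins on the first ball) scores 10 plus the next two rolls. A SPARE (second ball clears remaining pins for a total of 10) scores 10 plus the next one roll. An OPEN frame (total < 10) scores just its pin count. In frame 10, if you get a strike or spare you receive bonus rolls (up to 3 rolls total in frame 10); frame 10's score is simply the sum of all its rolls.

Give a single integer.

Answer: 121

Derivation:
Frame 1: OPEN (4+5=9). Cumulative: 9
Frame 2: STRIKE. 10 + next two rolls (5+2) = 17. Cumulative: 26
Frame 3: OPEN (5+2=7). Cumulative: 33
Frame 4: OPEN (8+0=8). Cumulative: 41
Frame 5: OPEN (7+2=9). Cumulative: 50
Frame 6: STRIKE. 10 + next two rolls (10+4) = 24. Cumulative: 74
Frame 7: STRIKE. 10 + next two rolls (4+1) = 15. Cumulative: 89
Frame 8: OPEN (4+1=5). Cumulative: 94
Frame 9: OPEN (8+0=8). Cumulative: 102
Frame 10: STRIKE. Sum of all frame-10 rolls (10+5+4) = 19. Cumulative: 121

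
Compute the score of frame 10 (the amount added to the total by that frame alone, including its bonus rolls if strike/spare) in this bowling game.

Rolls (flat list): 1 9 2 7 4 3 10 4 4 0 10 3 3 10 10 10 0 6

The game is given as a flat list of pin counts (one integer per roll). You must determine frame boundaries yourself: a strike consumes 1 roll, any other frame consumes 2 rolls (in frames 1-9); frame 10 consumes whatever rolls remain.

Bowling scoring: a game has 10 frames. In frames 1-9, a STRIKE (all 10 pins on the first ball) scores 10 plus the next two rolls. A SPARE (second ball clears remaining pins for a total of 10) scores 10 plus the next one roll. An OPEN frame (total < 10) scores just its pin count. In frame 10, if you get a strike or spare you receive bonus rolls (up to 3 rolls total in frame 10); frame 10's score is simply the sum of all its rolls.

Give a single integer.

Answer: 16

Derivation:
Frame 1: SPARE (1+9=10). 10 + next roll (2) = 12. Cumulative: 12
Frame 2: OPEN (2+7=9). Cumulative: 21
Frame 3: OPEN (4+3=7). Cumulative: 28
Frame 4: STRIKE. 10 + next two rolls (4+4) = 18. Cumulative: 46
Frame 5: OPEN (4+4=8). Cumulative: 54
Frame 6: SPARE (0+10=10). 10 + next roll (3) = 13. Cumulative: 67
Frame 7: OPEN (3+3=6). Cumulative: 73
Frame 8: STRIKE. 10 + next two rolls (10+10) = 30. Cumulative: 103
Frame 9: STRIKE. 10 + next two rolls (10+0) = 20. Cumulative: 123
Frame 10: STRIKE. Sum of all frame-10 rolls (10+0+6) = 16. Cumulative: 139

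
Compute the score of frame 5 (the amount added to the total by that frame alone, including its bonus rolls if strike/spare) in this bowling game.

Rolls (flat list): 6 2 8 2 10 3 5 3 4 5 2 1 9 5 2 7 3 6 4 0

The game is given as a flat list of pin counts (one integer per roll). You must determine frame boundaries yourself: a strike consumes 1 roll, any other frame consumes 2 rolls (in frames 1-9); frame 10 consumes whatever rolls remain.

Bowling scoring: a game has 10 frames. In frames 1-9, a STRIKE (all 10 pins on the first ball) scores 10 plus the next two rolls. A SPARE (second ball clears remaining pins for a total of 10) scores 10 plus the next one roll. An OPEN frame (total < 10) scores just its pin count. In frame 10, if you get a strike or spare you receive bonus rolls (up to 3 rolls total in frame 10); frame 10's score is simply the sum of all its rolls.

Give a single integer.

Frame 1: OPEN (6+2=8). Cumulative: 8
Frame 2: SPARE (8+2=10). 10 + next roll (10) = 20. Cumulative: 28
Frame 3: STRIKE. 10 + next two rolls (3+5) = 18. Cumulative: 46
Frame 4: OPEN (3+5=8). Cumulative: 54
Frame 5: OPEN (3+4=7). Cumulative: 61
Frame 6: OPEN (5+2=7). Cumulative: 68
Frame 7: SPARE (1+9=10). 10 + next roll (5) = 15. Cumulative: 83

Answer: 7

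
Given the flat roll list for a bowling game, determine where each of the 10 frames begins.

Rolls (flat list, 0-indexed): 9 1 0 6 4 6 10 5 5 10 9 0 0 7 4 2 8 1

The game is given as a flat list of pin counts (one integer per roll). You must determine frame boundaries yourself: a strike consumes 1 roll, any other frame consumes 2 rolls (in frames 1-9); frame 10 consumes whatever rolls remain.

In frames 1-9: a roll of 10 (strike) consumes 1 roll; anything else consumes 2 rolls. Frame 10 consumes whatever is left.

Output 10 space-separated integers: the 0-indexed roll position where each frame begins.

Frame 1 starts at roll index 0: rolls=9,1 (sum=10), consumes 2 rolls
Frame 2 starts at roll index 2: rolls=0,6 (sum=6), consumes 2 rolls
Frame 3 starts at roll index 4: rolls=4,6 (sum=10), consumes 2 rolls
Frame 4 starts at roll index 6: roll=10 (strike), consumes 1 roll
Frame 5 starts at roll index 7: rolls=5,5 (sum=10), consumes 2 rolls
Frame 6 starts at roll index 9: roll=10 (strike), consumes 1 roll
Frame 7 starts at roll index 10: rolls=9,0 (sum=9), consumes 2 rolls
Frame 8 starts at roll index 12: rolls=0,7 (sum=7), consumes 2 rolls
Frame 9 starts at roll index 14: rolls=4,2 (sum=6), consumes 2 rolls
Frame 10 starts at roll index 16: 2 remaining rolls

Answer: 0 2 4 6 7 9 10 12 14 16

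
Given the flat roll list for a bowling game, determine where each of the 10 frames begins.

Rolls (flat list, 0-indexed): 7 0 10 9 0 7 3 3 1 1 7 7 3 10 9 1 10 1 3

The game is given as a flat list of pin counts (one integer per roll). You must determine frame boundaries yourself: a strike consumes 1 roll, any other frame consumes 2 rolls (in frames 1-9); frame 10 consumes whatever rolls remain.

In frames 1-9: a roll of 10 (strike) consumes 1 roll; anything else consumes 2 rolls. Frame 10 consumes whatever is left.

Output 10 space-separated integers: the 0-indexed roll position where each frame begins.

Answer: 0 2 3 5 7 9 11 13 14 16

Derivation:
Frame 1 starts at roll index 0: rolls=7,0 (sum=7), consumes 2 rolls
Frame 2 starts at roll index 2: roll=10 (strike), consumes 1 roll
Frame 3 starts at roll index 3: rolls=9,0 (sum=9), consumes 2 rolls
Frame 4 starts at roll index 5: rolls=7,3 (sum=10), consumes 2 rolls
Frame 5 starts at roll index 7: rolls=3,1 (sum=4), consumes 2 rolls
Frame 6 starts at roll index 9: rolls=1,7 (sum=8), consumes 2 rolls
Frame 7 starts at roll index 11: rolls=7,3 (sum=10), consumes 2 rolls
Frame 8 starts at roll index 13: roll=10 (strike), consumes 1 roll
Frame 9 starts at roll index 14: rolls=9,1 (sum=10), consumes 2 rolls
Frame 10 starts at roll index 16: 3 remaining rolls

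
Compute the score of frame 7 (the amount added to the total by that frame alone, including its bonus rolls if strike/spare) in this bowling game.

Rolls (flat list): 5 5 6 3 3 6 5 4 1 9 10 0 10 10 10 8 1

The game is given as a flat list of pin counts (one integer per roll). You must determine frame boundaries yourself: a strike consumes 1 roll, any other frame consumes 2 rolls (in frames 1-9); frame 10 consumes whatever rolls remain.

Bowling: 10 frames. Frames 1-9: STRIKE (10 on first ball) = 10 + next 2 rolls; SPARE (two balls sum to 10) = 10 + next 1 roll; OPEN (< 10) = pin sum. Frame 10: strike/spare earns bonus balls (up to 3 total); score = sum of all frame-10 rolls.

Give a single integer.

Frame 1: SPARE (5+5=10). 10 + next roll (6) = 16. Cumulative: 16
Frame 2: OPEN (6+3=9). Cumulative: 25
Frame 3: OPEN (3+6=9). Cumulative: 34
Frame 4: OPEN (5+4=9). Cumulative: 43
Frame 5: SPARE (1+9=10). 10 + next roll (10) = 20. Cumulative: 63
Frame 6: STRIKE. 10 + next two rolls (0+10) = 20. Cumulative: 83
Frame 7: SPARE (0+10=10). 10 + next roll (10) = 20. Cumulative: 103
Frame 8: STRIKE. 10 + next two rolls (10+8) = 28. Cumulative: 131
Frame 9: STRIKE. 10 + next two rolls (8+1) = 19. Cumulative: 150

Answer: 20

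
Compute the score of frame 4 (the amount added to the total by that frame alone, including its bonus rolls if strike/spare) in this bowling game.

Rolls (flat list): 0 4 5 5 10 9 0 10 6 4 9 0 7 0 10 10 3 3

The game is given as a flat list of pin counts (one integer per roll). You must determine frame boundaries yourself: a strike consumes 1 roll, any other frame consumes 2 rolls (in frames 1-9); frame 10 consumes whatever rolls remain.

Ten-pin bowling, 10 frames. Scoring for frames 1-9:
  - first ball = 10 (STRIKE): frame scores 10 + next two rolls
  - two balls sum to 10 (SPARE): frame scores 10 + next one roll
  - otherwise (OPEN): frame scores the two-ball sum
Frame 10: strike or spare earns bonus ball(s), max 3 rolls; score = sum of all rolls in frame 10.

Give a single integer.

Frame 1: OPEN (0+4=4). Cumulative: 4
Frame 2: SPARE (5+5=10). 10 + next roll (10) = 20. Cumulative: 24
Frame 3: STRIKE. 10 + next two rolls (9+0) = 19. Cumulative: 43
Frame 4: OPEN (9+0=9). Cumulative: 52
Frame 5: STRIKE. 10 + next two rolls (6+4) = 20. Cumulative: 72
Frame 6: SPARE (6+4=10). 10 + next roll (9) = 19. Cumulative: 91

Answer: 9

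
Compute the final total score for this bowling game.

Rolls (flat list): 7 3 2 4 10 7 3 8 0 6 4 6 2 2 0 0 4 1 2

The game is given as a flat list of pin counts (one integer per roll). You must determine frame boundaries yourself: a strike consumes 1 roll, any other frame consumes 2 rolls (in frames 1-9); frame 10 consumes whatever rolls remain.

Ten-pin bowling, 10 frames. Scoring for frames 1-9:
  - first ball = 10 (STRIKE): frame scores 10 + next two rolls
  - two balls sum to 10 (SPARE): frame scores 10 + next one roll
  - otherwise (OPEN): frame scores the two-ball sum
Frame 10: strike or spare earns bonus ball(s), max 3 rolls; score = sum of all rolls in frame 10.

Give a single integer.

Frame 1: SPARE (7+3=10). 10 + next roll (2) = 12. Cumulative: 12
Frame 2: OPEN (2+4=6). Cumulative: 18
Frame 3: STRIKE. 10 + next two rolls (7+3) = 20. Cumulative: 38
Frame 4: SPARE (7+3=10). 10 + next roll (8) = 18. Cumulative: 56
Frame 5: OPEN (8+0=8). Cumulative: 64
Frame 6: SPARE (6+4=10). 10 + next roll (6) = 16. Cumulative: 80
Frame 7: OPEN (6+2=8). Cumulative: 88
Frame 8: OPEN (2+0=2). Cumulative: 90
Frame 9: OPEN (0+4=4). Cumulative: 94
Frame 10: OPEN. Sum of all frame-10 rolls (1+2) = 3. Cumulative: 97

Answer: 97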